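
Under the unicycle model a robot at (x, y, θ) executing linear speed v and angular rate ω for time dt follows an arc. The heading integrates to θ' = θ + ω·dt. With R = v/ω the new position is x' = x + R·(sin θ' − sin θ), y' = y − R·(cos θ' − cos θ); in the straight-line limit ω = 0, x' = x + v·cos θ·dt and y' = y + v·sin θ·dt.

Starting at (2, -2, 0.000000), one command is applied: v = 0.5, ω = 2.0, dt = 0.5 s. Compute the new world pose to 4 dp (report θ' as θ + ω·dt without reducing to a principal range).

(2.2104, -1.8851, 1.0000)

θ' = 0.0000 + 2.0·0.5 = 1.0000
R = v/ω = 0.5/2.0 = 0.2500
x' = 2 + 0.2500·(sin 1.0000 − sin 0.0000) = 2.2104
y' = -2 − 0.2500·(cos 1.0000 − cos 0.0000) = -1.8851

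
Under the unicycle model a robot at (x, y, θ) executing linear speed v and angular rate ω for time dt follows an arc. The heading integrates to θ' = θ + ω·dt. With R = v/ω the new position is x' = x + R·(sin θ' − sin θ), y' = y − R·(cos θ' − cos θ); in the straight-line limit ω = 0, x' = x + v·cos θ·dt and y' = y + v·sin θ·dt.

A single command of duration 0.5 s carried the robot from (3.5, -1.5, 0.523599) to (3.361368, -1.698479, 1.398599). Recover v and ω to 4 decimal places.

v = -0.5000, ω = 1.7500

Δθ = 1.398599 − 0.523599 = 0.875000
ω = Δθ/dt = 0.875000/0.5 = 1.7500
R = −Δy/(cos θ' − cos θ) = -0.2857
v = R·ω = -0.2857·1.7500 = -0.5000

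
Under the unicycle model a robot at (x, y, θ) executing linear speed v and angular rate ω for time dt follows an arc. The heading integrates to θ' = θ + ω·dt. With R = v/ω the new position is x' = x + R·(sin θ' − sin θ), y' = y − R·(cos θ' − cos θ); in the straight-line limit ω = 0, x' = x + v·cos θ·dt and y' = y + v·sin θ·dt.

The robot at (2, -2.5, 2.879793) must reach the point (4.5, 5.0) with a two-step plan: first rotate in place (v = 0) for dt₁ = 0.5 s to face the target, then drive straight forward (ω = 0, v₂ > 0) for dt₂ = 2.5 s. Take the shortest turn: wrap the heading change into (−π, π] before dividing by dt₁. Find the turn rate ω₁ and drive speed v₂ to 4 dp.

heading to target = atan2(5−-2.5, 4.5−2) = 1.2490
Δθ = wrap(1.2490 − 2.8798) = -1.6307; ω₁ = Δθ/dt₁ = -3.2615
distance = √((4.5−2)² + (5−-2.5)²) = 7.9057; v₂ = distance/dt₂ = 3.1623

ω₁ = -3.2615, v₂ = 3.1623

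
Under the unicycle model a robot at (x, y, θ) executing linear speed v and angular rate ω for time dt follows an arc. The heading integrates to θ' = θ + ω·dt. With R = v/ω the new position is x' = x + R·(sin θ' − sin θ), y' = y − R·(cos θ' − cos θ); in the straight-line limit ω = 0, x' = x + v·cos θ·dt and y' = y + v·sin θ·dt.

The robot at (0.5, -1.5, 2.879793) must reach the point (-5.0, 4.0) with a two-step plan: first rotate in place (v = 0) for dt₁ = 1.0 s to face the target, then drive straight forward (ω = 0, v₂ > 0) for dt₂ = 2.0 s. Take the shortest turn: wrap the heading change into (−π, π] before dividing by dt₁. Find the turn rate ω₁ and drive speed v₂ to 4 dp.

heading to target = atan2(4−-1.5, -5−0.5) = 2.3562
Δθ = wrap(2.3562 − 2.8798) = -0.5236; ω₁ = Δθ/dt₁ = -0.5236
distance = √((-5−0.5)² + (4−-1.5)²) = 7.7782; v₂ = distance/dt₂ = 3.8891

ω₁ = -0.5236, v₂ = 3.8891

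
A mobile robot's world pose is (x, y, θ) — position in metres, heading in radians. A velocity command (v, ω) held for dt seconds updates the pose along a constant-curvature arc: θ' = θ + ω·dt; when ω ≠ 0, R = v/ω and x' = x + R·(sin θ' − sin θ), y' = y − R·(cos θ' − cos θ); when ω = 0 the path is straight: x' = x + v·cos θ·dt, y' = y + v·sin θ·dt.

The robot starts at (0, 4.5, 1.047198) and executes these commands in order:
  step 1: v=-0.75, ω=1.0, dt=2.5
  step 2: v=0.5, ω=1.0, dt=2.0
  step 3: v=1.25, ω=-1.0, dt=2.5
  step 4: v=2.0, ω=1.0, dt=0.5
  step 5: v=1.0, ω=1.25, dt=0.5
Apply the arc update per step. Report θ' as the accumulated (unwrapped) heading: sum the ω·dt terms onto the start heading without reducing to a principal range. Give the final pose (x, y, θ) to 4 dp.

step 1: θ'=3.5472 (R=-0.7500) → pose (0.9455, 3.4359, 3.5472)
step 2: θ'=5.5472 (R=0.5000) → pose (0.8071, 2.6058, 5.5472)
step 3: θ'=3.0472 (R=-1.2500) → pose (-0.1499, 0.4349, 3.0472)
step 4: θ'=3.5472 (R=2.0000) → pose (-1.1275, 0.2816, 3.5472)
step 5: θ'=4.1722 (R=0.8000) → pose (-1.4980, -0.0421, 4.1722)

(-1.4980, -0.0421, 4.1722)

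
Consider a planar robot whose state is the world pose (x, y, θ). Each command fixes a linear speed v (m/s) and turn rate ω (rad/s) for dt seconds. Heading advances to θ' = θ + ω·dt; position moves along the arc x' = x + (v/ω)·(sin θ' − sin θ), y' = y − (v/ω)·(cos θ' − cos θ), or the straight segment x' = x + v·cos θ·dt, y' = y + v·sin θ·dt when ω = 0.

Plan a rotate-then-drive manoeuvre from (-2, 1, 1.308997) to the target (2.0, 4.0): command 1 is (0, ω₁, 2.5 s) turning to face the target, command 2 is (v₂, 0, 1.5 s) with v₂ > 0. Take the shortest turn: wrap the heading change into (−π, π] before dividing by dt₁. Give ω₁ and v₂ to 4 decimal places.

heading to target = atan2(4−1, 2−-2) = 0.6435
Δθ = wrap(0.6435 − 1.3090) = -0.6655; ω₁ = Δθ/dt₁ = -0.2662
distance = √((2−-2)² + (4−1)²) = 5.0000; v₂ = distance/dt₂ = 3.3333

ω₁ = -0.2662, v₂ = 3.3333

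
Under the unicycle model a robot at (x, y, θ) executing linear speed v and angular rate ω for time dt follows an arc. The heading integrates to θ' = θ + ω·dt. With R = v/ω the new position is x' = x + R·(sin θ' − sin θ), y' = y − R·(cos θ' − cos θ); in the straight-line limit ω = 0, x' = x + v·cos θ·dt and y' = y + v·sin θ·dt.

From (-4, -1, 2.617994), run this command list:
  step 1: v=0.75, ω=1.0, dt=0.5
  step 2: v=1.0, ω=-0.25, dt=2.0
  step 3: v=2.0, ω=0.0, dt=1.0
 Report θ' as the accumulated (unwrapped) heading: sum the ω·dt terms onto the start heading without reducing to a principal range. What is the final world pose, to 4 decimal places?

(-7.9950, 0.6351, 2.6180)

step 1: θ'=3.1180 (R=0.7500) → pose (-4.3573, -0.8997, 3.1180)
step 2: θ'=2.6180 (R=-4.0000) → pose (-6.2629, -0.3649, 2.6180)
step 3: θ'=2.6180 (straight) → pose (-7.9950, 0.6351, 2.6180)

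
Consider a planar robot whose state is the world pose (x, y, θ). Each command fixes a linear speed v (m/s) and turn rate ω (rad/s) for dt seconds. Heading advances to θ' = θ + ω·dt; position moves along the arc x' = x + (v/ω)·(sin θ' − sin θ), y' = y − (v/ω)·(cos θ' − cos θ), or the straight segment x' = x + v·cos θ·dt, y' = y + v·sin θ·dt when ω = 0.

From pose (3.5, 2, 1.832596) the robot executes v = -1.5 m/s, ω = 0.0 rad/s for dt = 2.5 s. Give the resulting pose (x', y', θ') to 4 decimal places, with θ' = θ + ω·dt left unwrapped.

θ' = 1.8326 + 0.0·2.5 = 1.8326
ω = 0 → straight: x' = 3.5 + -1.5·cos(1.8326)·2.5 = 4.4706
y' = 2 + -1.5·sin(1.8326)·2.5 = -1.6222

(4.4706, -1.6222, 1.8326)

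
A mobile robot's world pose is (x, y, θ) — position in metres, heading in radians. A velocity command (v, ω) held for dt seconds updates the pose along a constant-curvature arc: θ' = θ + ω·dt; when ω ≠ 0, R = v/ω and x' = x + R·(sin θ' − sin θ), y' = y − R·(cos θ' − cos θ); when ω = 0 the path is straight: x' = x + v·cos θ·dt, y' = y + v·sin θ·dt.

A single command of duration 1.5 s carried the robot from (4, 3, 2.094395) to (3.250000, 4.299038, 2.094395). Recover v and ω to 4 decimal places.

v = 1.0000, ω = 0.0000

Δθ = 2.094395 − 2.094395 = 0.000000
ω = Δθ/dt = 0.000000/1.5 = 0.0000
ω = 0 → v = (Δx·cos θ + Δy·sin θ)/dt = 1.0000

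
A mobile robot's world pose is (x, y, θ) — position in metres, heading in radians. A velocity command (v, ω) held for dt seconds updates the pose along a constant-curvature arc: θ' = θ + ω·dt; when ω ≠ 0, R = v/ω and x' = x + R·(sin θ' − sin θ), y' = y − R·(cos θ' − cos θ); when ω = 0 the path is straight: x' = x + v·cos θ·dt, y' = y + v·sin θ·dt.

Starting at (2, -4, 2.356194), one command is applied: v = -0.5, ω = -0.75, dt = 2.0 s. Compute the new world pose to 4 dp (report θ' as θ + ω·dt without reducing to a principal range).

(2.0322, -4.9083, 0.8562)

θ' = 2.3562 + -0.75·2.0 = 0.8562
R = v/ω = -0.5/-0.75 = 0.6667
x' = 2 + 0.6667·(sin 0.8562 − sin 2.3562) = 2.0322
y' = -4 − 0.6667·(cos 0.8562 − cos 2.3562) = -4.9083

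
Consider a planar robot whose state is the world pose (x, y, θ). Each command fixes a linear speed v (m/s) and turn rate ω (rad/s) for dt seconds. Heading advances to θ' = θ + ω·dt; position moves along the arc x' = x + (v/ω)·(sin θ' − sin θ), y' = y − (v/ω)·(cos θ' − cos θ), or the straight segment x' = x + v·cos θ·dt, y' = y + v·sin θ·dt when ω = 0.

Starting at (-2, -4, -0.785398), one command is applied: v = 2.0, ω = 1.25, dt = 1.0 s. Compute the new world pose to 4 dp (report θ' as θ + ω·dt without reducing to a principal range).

θ' = -0.7854 + 1.25·1.0 = 0.4646
R = v/ω = 2.0/1.25 = 1.6000
x' = -2 + 1.6000·(sin 0.4646 − sin -0.7854) = -0.1517
y' = -4 − 1.6000·(cos 0.4646 − cos -0.7854) = -4.2990

(-0.1517, -4.2990, 0.4646)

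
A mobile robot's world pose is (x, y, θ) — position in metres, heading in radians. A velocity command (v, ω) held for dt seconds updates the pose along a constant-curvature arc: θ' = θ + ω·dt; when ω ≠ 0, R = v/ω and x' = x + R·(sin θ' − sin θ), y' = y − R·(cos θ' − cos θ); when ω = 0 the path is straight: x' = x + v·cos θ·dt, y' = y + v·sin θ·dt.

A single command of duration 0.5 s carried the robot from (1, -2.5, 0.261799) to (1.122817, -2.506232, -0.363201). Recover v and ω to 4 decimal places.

v = 0.2500, ω = -1.2500

Δθ = -0.363201 − 0.261799 = -0.625000
ω = Δθ/dt = -0.625000/0.5 = -1.2500
R = Δx/(sin θ' − sin θ) = -0.2000
v = R·ω = -0.2000·-1.2500 = 0.2500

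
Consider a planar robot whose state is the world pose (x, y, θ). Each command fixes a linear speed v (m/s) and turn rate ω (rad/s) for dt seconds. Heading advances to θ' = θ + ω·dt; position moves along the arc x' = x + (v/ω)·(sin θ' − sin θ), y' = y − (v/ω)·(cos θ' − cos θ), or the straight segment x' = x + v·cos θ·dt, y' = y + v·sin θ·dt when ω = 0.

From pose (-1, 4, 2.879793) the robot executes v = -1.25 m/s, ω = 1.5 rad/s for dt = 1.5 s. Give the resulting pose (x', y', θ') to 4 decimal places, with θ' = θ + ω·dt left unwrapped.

θ' = 2.8798 + 1.5·1.5 = 5.1298
R = v/ω = -1.25/1.5 = -0.8333
x' = -1 + -0.8333·(sin 5.1298 − sin 2.8798) = -0.0225
y' = 4 − -0.8333·(cos 5.1298 − cos 2.8798) = 5.1428

(-0.0225, 5.1428, 5.1298)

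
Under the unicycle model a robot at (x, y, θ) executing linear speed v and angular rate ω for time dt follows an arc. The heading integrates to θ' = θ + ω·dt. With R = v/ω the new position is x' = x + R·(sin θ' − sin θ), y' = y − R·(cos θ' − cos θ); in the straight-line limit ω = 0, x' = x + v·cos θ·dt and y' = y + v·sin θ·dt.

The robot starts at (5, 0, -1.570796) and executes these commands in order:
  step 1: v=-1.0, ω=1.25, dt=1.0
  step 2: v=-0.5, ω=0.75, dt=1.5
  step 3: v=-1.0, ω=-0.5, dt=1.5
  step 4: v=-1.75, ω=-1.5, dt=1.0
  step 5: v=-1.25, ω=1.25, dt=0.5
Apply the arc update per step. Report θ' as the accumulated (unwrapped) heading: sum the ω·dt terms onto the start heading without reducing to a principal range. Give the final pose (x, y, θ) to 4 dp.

step 1: θ'=-0.3208 (R=-0.8000) → pose (4.4523, 0.7592, -0.3208)
step 2: θ'=0.8042 (R=-0.6667) → pose (3.7619, 0.5890, 0.8042)
step 3: θ'=0.0542 (R=2.0000) → pose (2.4297, -0.0207, 0.0542)
step 4: θ'=-1.4458 (R=1.1667) → pose (1.2089, 0.9988, -1.4458)
step 5: θ'=-0.8208 (R=-1.0000) → pose (0.9484, 1.5558, -0.8208)

(0.9484, 1.5558, -0.8208)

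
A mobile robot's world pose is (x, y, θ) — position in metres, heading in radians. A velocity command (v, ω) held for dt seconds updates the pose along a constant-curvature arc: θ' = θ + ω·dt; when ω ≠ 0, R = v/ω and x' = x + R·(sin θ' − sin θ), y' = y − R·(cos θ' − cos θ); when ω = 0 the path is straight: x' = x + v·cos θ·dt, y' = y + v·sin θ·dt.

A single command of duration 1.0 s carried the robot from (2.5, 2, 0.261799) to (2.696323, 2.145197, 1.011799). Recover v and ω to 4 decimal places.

v = 0.2500, ω = 0.7500

Δθ = 1.011799 − 0.261799 = 0.750000
ω = Δθ/dt = 0.750000/1.0 = 0.7500
R = Δx/(sin θ' − sin θ) = 0.3333
v = R·ω = 0.3333·0.7500 = 0.2500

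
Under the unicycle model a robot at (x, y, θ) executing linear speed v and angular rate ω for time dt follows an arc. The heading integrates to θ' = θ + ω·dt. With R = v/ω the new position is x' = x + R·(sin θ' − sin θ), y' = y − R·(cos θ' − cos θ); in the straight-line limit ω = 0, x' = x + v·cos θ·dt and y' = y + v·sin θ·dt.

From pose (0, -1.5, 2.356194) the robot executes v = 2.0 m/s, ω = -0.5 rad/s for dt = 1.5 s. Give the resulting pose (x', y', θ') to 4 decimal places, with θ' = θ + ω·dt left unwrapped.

θ' = 2.3562 + -0.5·1.5 = 1.6062
R = v/ω = 2.0/-0.5 = -4.0000
x' = 0 + -4.0000·(sin 1.6062 − sin 2.3562) = -1.1691
y' = -1.5 − -4.0000·(cos 1.6062 − cos 2.3562) = 1.1869

(-1.1691, 1.1869, 1.6062)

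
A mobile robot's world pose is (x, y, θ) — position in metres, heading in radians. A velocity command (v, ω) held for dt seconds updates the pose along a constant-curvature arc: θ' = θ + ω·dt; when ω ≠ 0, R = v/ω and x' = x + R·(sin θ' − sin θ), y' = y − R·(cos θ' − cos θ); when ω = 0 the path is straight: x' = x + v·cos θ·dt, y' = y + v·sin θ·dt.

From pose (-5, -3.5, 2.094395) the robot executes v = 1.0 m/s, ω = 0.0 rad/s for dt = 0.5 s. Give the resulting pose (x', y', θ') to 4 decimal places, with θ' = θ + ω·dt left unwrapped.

(-5.2500, -3.0670, 2.0944)

θ' = 2.0944 + 0.0·0.5 = 2.0944
ω = 0 → straight: x' = -5 + 1.0·cos(2.0944)·0.5 = -5.2500
y' = -3.5 + 1.0·sin(2.0944)·0.5 = -3.0670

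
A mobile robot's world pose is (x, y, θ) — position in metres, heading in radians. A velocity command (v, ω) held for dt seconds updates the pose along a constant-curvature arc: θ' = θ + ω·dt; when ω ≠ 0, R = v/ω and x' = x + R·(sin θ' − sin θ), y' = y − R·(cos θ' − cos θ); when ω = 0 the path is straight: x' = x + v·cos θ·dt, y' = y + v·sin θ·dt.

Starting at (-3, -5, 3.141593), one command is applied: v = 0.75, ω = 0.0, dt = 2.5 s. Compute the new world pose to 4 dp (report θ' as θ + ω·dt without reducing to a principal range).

(-4.8750, -5.0000, 3.1416)

θ' = 3.1416 + 0.0·2.5 = 3.1416
ω = 0 → straight: x' = -3 + 0.75·cos(3.1416)·2.5 = -4.8750
y' = -5 + 0.75·sin(3.1416)·2.5 = -5.0000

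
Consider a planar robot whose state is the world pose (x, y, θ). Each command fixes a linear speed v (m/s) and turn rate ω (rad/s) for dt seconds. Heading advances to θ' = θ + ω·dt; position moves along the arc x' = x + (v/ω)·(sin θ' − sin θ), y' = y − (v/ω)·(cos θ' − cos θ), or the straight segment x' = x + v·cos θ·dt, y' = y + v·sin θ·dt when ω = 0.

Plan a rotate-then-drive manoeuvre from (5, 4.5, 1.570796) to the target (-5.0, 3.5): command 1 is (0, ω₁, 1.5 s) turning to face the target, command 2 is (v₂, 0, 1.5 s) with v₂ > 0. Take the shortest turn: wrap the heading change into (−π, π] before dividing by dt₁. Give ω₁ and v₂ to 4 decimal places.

heading to target = atan2(3.5−4.5, -5−5) = -3.0419
Δθ = wrap(-3.0419 − 1.5708) = 1.6705; ω₁ = Δθ/dt₁ = 1.1136
distance = √((-5−5)² + (3.5−4.5)²) = 10.0499; v₂ = distance/dt₂ = 6.6999

ω₁ = 1.1136, v₂ = 6.6999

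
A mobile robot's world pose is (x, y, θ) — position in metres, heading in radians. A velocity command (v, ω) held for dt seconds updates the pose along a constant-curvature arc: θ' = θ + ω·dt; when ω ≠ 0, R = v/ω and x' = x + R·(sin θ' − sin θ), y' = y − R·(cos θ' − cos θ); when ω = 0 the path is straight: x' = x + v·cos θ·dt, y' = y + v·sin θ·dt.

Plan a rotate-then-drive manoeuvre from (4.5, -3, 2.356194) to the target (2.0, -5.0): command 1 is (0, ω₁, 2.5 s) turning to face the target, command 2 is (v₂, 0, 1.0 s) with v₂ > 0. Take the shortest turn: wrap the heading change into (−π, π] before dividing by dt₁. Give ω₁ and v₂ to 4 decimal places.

heading to target = atan2(-5−-3, 2−4.5) = -2.4669
Δθ = wrap(-2.4669 − 2.3562) = 1.4601; ω₁ = Δθ/dt₁ = 0.5841
distance = √((2−4.5)² + (-5−-3)²) = 3.2016; v₂ = distance/dt₂ = 3.2016

ω₁ = 0.5841, v₂ = 3.2016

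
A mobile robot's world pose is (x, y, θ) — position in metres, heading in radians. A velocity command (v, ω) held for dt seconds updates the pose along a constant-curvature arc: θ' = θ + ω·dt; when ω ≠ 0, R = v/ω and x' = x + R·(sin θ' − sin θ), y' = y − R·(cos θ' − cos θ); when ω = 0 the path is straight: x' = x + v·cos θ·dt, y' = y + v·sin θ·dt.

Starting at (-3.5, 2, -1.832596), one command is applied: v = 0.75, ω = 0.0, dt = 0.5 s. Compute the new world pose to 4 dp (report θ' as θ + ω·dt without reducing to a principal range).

θ' = -1.8326 + 0.0·0.5 = -1.8326
ω = 0 → straight: x' = -3.5 + 0.75·cos(-1.8326)·0.5 = -3.5971
y' = 2 + 0.75·sin(-1.8326)·0.5 = 1.6378

(-3.5971, 1.6378, -1.8326)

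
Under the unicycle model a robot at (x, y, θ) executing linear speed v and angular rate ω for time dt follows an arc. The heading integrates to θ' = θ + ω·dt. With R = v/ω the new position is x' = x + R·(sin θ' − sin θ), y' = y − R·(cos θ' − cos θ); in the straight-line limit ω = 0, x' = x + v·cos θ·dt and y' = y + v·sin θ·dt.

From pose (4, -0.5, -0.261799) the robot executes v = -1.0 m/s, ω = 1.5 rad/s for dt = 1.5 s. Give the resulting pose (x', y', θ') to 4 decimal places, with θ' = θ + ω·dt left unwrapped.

(3.2180, -1.4142, 1.9882)

θ' = -0.2618 + 1.5·1.5 = 1.9882
R = v/ω = -1.0/1.5 = -0.6667
x' = 4 + -0.6667·(sin 1.9882 − sin -0.2618) = 3.2180
y' = -0.5 − -0.6667·(cos 1.9882 − cos -0.2618) = -1.4142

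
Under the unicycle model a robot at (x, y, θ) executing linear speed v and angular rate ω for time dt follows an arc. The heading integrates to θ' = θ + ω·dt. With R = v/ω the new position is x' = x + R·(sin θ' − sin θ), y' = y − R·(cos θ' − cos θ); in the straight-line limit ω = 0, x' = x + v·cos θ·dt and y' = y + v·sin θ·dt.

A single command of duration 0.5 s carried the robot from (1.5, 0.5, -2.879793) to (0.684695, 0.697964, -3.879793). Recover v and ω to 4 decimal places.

v = 1.7500, ω = -2.0000

Δθ = -3.879793 − -2.879793 = -1.000000
ω = Δθ/dt = -1.000000/0.5 = -2.0000
R = Δx/(sin θ' − sin θ) = -0.8750
v = R·ω = -0.8750·-2.0000 = 1.7500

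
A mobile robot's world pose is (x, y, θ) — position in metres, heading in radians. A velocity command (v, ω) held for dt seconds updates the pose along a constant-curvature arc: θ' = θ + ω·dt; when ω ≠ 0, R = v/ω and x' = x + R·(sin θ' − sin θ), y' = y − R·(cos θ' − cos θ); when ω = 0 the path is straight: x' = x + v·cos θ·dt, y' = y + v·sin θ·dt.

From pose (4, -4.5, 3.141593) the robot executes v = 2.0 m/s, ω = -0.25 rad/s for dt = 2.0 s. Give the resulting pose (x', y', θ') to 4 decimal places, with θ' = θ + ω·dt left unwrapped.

θ' = 3.1416 + -0.25·2.0 = 2.6416
R = v/ω = 2.0/-0.25 = -8.0000
x' = 4 + -8.0000·(sin 2.6416 − sin 3.1416) = 0.1646
y' = -4.5 − -8.0000·(cos 2.6416 − cos 3.1416) = -3.5207

(0.1646, -3.5207, 2.6416)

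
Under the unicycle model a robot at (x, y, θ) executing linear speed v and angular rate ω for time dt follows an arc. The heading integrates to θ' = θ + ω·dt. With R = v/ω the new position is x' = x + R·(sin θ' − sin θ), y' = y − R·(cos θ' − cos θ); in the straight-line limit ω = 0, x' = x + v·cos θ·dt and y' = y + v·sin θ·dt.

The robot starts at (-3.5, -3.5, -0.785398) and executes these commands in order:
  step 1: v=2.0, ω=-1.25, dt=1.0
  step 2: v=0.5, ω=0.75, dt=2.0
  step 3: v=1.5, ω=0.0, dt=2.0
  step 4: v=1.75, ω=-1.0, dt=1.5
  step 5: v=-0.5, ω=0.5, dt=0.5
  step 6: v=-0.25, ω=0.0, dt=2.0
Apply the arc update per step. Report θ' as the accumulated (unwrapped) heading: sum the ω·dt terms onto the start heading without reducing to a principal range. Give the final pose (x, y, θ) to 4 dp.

step 1: θ'=-2.0354 (R=-1.6000) → pose (-3.2010, -5.3483, -2.0354)
step 2: θ'=-0.5354 (R=0.6667) → pose (-2.9451, -6.2204, -0.5354)
step 3: θ'=-0.5354 (straight) → pose (-0.3649, -7.7509, -0.5354)
step 4: θ'=-2.0354 (R=-1.7500) → pose (0.3068, -10.0401, -2.0354)
step 5: θ'=-1.7854 (R=-1.0000) → pose (0.3898, -9.8050, -1.7854)
step 6: θ'=-1.7854 (straight) → pose (0.4963, -9.3165, -1.7854)

(0.4963, -9.3165, -1.7854)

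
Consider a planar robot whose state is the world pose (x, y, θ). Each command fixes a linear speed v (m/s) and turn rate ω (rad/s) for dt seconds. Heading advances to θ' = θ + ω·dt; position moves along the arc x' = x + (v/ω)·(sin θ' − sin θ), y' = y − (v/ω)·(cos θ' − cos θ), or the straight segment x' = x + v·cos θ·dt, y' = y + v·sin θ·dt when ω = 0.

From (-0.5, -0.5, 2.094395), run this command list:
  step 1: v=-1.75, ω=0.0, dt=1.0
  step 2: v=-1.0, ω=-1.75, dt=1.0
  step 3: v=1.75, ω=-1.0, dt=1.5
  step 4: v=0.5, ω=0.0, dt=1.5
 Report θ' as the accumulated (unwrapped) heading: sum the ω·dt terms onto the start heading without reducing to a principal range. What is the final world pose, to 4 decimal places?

(2.5677, -4.4668, -1.1556)

step 1: θ'=2.0944 (straight) → pose (0.3750, -2.0155, 2.0944)
step 2: θ'=0.3444 (R=0.5714) → pose (0.0731, -2.8391, 0.3444)
step 3: θ'=-1.1556 (R=-1.7500) → pose (2.2652, -3.7805, -1.1556)
step 4: θ'=-1.1556 (straight) → pose (2.5677, -4.4668, -1.1556)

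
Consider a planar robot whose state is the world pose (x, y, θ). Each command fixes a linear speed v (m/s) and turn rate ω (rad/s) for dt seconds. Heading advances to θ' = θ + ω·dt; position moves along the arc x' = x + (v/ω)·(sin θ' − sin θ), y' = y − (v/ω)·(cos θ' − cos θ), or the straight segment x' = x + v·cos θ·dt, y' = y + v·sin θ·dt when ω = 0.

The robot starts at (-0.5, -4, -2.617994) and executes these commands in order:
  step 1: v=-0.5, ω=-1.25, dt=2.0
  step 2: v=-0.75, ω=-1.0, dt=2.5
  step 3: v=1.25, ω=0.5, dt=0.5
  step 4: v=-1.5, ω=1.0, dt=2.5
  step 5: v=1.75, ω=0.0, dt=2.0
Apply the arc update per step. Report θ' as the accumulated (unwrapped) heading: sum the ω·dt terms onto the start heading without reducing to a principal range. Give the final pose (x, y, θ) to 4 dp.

(-3.3964, -1.9773, -4.8680)

step 1: θ'=-5.1180 (R=0.4000) → pose (0.0675, -4.5042, -5.1180)
step 2: θ'=-7.6180 (R=0.7500) → pose (-1.3508, -4.3837, -7.6180)
step 3: θ'=-7.3680 (R=2.5000) → pose (-1.1306, -4.9669, -7.3680)
step 4: θ'=-4.8680 (R=-1.5000) → pose (-3.9388, -5.4350, -4.8680)
step 5: θ'=-4.8680 (straight) → pose (-3.3964, -1.9773, -4.8680)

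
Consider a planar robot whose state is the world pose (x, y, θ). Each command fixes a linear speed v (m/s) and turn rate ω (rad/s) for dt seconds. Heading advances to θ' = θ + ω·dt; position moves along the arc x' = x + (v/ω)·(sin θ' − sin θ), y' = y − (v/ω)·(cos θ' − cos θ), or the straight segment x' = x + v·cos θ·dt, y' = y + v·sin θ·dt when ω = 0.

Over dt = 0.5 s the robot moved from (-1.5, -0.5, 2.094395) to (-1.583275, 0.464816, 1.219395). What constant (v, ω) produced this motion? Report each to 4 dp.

v = 2.0000, ω = -1.7500

Δθ = 1.219395 − 2.094395 = -0.875000
ω = Δθ/dt = -0.875000/0.5 = -1.7500
R = −Δy/(cos θ' − cos θ) = -1.1429
v = R·ω = -1.1429·-1.7500 = 2.0000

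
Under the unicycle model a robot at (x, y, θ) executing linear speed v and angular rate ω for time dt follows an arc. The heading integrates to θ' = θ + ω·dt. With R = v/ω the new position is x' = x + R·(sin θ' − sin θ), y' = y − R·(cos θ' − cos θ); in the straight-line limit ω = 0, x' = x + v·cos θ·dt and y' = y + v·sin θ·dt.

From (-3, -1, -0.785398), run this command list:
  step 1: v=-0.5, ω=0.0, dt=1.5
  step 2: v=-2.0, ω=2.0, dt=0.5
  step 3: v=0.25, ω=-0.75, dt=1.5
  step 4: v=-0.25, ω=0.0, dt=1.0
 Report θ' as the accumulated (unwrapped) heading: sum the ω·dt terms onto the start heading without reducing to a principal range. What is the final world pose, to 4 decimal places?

step 1: θ'=-0.7854 (straight) → pose (-3.5303, -0.4697, -0.7854)
step 2: θ'=0.2146 (R=-1.0000) → pose (-4.4504, -0.1997, 0.2146)
step 3: θ'=-0.9104 (R=-0.3333) → pose (-4.1162, -0.3209, -0.9104)
step 4: θ'=-0.9104 (straight) → pose (-4.2695, -0.1235, -0.9104)

(-4.2695, -0.1235, -0.9104)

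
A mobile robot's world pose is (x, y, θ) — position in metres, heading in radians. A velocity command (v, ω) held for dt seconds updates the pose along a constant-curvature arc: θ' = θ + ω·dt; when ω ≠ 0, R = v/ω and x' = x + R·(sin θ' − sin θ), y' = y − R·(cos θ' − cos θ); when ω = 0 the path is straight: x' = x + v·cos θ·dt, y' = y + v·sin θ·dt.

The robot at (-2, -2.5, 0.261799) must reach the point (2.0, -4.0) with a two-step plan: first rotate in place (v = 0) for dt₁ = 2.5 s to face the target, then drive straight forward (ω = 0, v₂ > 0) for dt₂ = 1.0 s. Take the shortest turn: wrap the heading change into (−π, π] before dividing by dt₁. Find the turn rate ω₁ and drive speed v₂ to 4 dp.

ω₁ = -0.2482, v₂ = 4.2720

heading to target = atan2(-4−-2.5, 2−-2) = -0.3588
Δθ = wrap(-0.3588 − 0.2618) = -0.6206; ω₁ = Δθ/dt₁ = -0.2482
distance = √((2−-2)² + (-4−-2.5)²) = 4.2720; v₂ = distance/dt₂ = 4.2720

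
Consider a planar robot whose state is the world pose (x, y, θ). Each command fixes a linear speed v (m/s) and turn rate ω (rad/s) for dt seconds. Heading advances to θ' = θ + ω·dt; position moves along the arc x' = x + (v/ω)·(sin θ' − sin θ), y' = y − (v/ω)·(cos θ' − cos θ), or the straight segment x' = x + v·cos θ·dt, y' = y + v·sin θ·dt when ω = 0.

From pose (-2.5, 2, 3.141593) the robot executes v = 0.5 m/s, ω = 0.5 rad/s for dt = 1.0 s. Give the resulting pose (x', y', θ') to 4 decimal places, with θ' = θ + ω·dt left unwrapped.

θ' = 3.1416 + 0.5·1.0 = 3.6416
R = v/ω = 0.5/0.5 = 1.0000
x' = -2.5 + 1.0000·(sin 3.6416 − sin 3.1416) = -2.9794
y' = 2 − 1.0000·(cos 3.6416 − cos 3.1416) = 1.8776

(-2.9794, 1.8776, 3.6416)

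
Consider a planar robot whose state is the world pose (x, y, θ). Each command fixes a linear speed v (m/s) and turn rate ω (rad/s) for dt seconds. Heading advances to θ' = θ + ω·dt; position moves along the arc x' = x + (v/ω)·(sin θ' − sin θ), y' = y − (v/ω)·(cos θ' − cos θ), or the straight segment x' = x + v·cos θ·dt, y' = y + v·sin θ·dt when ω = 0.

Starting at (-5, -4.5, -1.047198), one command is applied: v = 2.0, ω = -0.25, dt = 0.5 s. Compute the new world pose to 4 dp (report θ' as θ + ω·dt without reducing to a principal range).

θ' = -1.0472 + -0.25·0.5 = -1.1722
R = v/ω = 2.0/-0.25 = -8.0000
x' = -5 + -8.0000·(sin -1.1722 − sin -1.0472) = -4.5554
y' = -4.5 − -8.0000·(cos -1.1722 − cos -1.0472) = -5.3950

(-4.5554, -5.3950, -1.1722)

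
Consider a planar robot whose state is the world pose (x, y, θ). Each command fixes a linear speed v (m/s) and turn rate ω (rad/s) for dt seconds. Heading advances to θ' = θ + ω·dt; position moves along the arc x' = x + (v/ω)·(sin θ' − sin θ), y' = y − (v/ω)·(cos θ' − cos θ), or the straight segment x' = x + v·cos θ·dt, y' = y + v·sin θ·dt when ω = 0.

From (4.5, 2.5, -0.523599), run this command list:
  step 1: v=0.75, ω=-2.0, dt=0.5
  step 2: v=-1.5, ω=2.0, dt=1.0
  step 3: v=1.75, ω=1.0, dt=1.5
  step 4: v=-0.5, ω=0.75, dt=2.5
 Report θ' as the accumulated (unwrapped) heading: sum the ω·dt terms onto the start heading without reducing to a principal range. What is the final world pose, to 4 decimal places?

(5.4465, 4.8271, 3.8514)

step 1: θ'=-1.5236 (R=-0.3750) → pose (4.6871, 2.1929, -1.5236)
step 2: θ'=0.4764 (R=-0.7500) → pose (3.5940, 2.8240, 0.4764)
step 3: θ'=1.9764 (R=1.7500) → pose (4.3995, 5.0697, 1.9764)
step 4: θ'=3.8514 (R=-0.6667) → pose (5.4465, 4.8271, 3.8514)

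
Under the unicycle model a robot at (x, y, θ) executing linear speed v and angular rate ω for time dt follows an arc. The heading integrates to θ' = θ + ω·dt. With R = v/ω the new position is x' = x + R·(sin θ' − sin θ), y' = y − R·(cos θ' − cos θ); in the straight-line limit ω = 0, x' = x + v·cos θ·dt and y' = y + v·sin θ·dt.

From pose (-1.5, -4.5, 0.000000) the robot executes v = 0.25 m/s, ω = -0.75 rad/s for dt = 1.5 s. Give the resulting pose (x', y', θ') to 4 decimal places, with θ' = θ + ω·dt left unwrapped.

θ' = 0.0000 + -0.75·1.5 = -1.1250
R = v/ω = 0.25/-0.75 = -0.3333
x' = -1.5 + -0.3333·(sin -1.1250 − sin 0.0000) = -1.1992
y' = -4.5 − -0.3333·(cos -1.1250 − cos 0.0000) = -4.6896

(-1.1992, -4.6896, -1.1250)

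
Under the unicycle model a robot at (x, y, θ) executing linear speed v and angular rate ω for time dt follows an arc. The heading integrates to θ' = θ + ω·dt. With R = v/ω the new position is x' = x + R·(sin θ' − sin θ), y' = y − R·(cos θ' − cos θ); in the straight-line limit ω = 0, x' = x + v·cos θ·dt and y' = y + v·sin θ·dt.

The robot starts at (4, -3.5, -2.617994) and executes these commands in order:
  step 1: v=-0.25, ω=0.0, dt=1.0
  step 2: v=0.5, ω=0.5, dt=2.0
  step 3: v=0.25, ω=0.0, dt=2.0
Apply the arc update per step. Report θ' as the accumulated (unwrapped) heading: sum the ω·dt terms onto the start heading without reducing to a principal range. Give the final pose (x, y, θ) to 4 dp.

step 1: θ'=-2.6180 (straight) → pose (4.2165, -3.3750, -2.6180)
step 2: θ'=-1.6180 (R=1.0000) → pose (3.7176, -4.1938, -1.6180)
step 3: θ'=-1.6180 (straight) → pose (3.6940, -4.6933, -1.6180)

(3.6940, -4.6933, -1.6180)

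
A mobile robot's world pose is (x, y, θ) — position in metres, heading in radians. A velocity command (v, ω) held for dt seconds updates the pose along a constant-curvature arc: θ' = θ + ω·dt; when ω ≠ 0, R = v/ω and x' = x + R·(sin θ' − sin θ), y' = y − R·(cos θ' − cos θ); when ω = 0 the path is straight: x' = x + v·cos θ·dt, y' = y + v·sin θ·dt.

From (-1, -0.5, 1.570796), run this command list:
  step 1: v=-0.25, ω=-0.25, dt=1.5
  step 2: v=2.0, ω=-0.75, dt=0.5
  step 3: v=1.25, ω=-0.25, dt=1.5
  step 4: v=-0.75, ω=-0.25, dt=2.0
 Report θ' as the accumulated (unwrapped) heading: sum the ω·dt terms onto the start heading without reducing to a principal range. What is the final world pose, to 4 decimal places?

(-0.4928, 0.7891, -0.0542)

step 1: θ'=1.1958 (R=1.0000) → pose (-1.0695, -0.8663, 1.1958)
step 2: θ'=0.8208 (R=-2.6667) → pose (-0.5393, -0.0253, 0.8208)
step 3: θ'=0.4458 (R=-5.0000) → pose (0.9633, 1.0778, 0.4458)
step 4: θ'=-0.0542 (R=3.0000) → pose (-0.4928, 0.7891, -0.0542)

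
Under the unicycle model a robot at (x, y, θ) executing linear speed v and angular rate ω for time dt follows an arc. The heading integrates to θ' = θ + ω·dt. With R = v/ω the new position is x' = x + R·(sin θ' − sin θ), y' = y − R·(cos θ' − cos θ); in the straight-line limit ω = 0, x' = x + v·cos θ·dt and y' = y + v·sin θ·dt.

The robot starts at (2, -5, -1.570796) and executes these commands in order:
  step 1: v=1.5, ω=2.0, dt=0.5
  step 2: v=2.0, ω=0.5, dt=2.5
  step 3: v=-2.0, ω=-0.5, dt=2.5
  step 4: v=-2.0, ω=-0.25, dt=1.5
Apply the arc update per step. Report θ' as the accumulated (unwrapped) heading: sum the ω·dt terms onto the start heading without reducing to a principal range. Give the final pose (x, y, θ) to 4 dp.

(0.1795, -3.5801, -0.9458)

step 1: θ'=-0.5708 (R=0.7500) → pose (2.3448, -5.6311, -0.5708)
step 2: θ'=0.6792 (R=4.0000) → pose (7.0187, -5.3775, 0.6792)
step 3: θ'=-0.5708 (R=4.0000) → pose (2.3448, -5.6311, -0.5708)
step 4: θ'=-0.9458 (R=8.0000) → pose (0.1795, -3.5801, -0.9458)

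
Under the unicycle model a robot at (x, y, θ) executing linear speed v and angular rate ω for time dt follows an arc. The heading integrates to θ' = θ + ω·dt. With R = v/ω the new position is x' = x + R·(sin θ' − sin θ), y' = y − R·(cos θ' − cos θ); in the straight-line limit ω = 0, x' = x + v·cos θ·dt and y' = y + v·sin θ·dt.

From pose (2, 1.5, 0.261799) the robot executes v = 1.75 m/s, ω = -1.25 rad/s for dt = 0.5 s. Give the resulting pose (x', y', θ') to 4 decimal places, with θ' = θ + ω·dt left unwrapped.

θ' = 0.2618 + -1.25·0.5 = -0.3632
R = v/ω = 1.75/-1.25 = -1.4000
x' = 2 + -1.4000·(sin -0.3632 − sin 0.2618) = 2.8597
y' = 1.5 − -1.4000·(cos -0.3632 − cos 0.2618) = 1.4564

(2.8597, 1.4564, -0.3632)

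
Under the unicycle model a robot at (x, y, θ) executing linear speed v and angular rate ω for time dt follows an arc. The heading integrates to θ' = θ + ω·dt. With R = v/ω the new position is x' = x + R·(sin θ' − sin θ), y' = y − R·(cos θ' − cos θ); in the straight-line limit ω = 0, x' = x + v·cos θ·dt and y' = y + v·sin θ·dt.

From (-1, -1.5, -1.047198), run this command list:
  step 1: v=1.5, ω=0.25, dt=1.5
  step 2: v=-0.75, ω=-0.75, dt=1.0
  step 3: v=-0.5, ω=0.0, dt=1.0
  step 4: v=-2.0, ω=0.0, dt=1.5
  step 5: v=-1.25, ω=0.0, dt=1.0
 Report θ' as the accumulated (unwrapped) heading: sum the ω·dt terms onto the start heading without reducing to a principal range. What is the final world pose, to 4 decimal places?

step 1: θ'=-0.6722 (R=6.0000) → pose (0.4599, -3.1947, -0.6722)
step 2: θ'=-1.4222 (R=1.0000) → pose (0.0936, -2.5603, -1.4222)
step 3: θ'=-1.4222 (straight) → pose (0.0196, -2.0658, -1.4222)
step 4: θ'=-1.4222 (straight) → pose (-0.4245, 0.9011, -1.4222)
step 5: θ'=-1.4222 (straight) → pose (-0.6096, 2.1373, -1.4222)

(-0.6096, 2.1373, -1.4222)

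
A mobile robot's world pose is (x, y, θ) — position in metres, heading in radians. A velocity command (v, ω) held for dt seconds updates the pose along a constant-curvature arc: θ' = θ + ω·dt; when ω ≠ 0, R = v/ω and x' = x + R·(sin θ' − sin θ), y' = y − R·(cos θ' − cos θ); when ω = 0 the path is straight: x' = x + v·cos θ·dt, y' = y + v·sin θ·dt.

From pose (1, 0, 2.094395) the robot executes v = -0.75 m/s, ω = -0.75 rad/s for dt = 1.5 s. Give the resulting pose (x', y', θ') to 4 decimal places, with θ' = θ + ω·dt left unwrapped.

θ' = 2.0944 + -0.75·1.5 = 0.9694
R = v/ω = -0.75/-0.75 = 1.0000
x' = 1 + 1.0000·(sin 0.9694 − sin 2.0944) = 0.9585
y' = 0 − 1.0000·(cos 0.9694 − cos 2.0944) = -1.0658

(0.9585, -1.0658, 0.9694)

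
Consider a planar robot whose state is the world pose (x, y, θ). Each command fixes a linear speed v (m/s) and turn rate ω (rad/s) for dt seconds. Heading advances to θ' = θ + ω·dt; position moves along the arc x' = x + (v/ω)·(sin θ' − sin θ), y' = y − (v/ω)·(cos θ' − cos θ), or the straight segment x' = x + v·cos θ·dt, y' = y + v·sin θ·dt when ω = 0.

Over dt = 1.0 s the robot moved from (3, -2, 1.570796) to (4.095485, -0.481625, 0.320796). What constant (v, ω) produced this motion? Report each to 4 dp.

Δθ = 0.320796 − 1.570796 = -1.250000
ω = Δθ/dt = -1.250000/1.0 = -1.2500
R = −Δy/(cos θ' − cos θ) = -1.6000
v = R·ω = -1.6000·-1.2500 = 2.0000

v = 2.0000, ω = -1.2500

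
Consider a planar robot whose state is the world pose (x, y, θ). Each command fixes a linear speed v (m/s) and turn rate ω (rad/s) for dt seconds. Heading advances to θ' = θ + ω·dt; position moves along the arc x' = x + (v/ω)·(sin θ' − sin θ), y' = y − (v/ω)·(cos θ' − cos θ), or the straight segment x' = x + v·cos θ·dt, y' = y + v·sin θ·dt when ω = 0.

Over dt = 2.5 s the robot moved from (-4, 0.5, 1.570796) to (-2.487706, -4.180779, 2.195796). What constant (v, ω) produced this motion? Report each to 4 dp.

v = -2.0000, ω = 0.2500

Δθ = 2.195796 − 1.570796 = 0.625000
ω = Δθ/dt = 0.625000/2.5 = 0.2500
R = −Δy/(cos θ' − cos θ) = -8.0000
v = R·ω = -8.0000·0.2500 = -2.0000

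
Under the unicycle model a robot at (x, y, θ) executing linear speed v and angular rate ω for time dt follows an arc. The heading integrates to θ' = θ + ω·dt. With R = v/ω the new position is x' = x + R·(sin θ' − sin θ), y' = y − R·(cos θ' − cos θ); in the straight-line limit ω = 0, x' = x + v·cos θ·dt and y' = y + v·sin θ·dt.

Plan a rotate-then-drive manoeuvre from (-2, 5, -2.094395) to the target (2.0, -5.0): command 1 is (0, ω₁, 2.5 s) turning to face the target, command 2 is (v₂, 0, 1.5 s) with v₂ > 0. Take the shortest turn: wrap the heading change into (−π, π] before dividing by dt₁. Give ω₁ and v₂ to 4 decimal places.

heading to target = atan2(-5−5, 2−-2) = -1.1903
Δθ = wrap(-1.1903 − -2.0944) = 0.9041; ω₁ = Δθ/dt₁ = 0.3616
distance = √((2−-2)² + (-5−5)²) = 10.7703; v₂ = distance/dt₂ = 7.1802

ω₁ = 0.3616, v₂ = 7.1802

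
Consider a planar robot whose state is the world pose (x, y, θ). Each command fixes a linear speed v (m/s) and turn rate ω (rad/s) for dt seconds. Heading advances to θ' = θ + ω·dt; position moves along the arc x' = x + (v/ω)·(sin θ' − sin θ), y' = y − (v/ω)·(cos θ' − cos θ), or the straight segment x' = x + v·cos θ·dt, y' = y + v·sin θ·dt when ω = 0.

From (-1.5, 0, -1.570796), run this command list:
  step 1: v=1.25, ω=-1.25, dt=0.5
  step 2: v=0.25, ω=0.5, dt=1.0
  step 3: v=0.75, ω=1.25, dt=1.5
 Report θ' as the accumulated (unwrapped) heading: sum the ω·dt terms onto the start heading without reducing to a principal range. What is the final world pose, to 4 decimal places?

step 1: θ'=-2.1958 (R=-1.0000) → pose (-1.6890, -0.5851, -2.1958)
step 2: θ'=-1.6958 (R=0.5000) → pose (-1.7797, -0.8153, -1.6958)
step 3: θ'=0.1792 (R=0.6000) → pose (-1.0774, -1.4805, 0.1792)

(-1.0774, -1.4805, 0.1792)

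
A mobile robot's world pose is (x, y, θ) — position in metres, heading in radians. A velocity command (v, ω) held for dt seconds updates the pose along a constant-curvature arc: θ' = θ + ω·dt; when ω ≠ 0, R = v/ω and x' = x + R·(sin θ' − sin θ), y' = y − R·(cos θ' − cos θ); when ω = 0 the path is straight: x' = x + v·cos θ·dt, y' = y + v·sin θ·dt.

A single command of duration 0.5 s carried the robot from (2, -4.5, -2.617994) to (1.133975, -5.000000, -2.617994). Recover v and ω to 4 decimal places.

Δθ = -2.617994 − -2.617994 = 0.000000
ω = Δθ/dt = 0.000000/0.5 = 0.0000
ω = 0 → v = (Δx·cos θ + Δy·sin θ)/dt = 2.0000

v = 2.0000, ω = 0.0000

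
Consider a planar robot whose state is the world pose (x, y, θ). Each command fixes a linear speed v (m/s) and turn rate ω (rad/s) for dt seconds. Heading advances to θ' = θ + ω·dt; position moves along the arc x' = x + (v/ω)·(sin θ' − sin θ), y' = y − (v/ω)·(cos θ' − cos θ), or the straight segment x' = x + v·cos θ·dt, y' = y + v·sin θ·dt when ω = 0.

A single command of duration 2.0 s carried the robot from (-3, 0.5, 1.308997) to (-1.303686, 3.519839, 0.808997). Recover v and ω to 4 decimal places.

v = 1.7500, ω = -0.2500

Δθ = 0.808997 − 1.308997 = -0.500000
ω = Δθ/dt = -0.500000/2.0 = -0.2500
R = −Δy/(cos θ' − cos θ) = -7.0000
v = R·ω = -7.0000·-0.2500 = 1.7500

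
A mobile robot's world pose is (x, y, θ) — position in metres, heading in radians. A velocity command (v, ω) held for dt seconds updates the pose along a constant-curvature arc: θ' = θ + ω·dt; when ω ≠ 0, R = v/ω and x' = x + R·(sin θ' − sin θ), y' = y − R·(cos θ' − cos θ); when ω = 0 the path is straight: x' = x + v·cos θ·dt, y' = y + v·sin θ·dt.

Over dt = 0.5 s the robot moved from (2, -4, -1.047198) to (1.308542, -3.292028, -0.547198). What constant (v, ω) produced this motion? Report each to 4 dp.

v = -2.0000, ω = 1.0000

Δθ = -0.547198 − -1.047198 = 0.500000
ω = Δθ/dt = 0.500000/0.5 = 1.0000
R = −Δy/(cos θ' − cos θ) = -2.0000
v = R·ω = -2.0000·1.0000 = -2.0000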